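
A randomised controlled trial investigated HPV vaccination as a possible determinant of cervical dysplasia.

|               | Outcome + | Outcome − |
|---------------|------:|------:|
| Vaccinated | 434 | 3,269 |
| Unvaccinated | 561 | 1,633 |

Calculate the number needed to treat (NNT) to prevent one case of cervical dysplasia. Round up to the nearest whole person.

8

Risk in treated group = 434/3703 = 0.11720; risk in control = 561/2194 = 0.25570.
Absolute risk reduction = 0.25570 − 0.11720 = 0.13850
NNT = 1 / ARR = 1 / 0.13850 = 7.220 → round up → 8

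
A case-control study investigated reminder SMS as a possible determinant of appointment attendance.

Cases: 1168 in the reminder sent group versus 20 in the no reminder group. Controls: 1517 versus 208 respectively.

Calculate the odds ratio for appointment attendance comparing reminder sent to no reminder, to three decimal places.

From the description: a = 1168, b = 1517, c = 20, d = 208.
OR = (a·d)/(b·c) = (1168 × 208) / (1517 × 20) = 242944 / 30340 = 8.00738
The odds of appointment attendance are about 8.01 times as high in the reminder sent group.

8.007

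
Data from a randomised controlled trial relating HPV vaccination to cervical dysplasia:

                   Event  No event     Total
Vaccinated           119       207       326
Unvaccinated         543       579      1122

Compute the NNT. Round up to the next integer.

9

Risk in treated group = 119/326 = 0.36503; risk in control = 543/1122 = 0.48396.
Absolute risk reduction = 0.48396 − 0.36503 = 0.11893
NNT = 1 / ARR = 1 / 0.11893 = 8.409 → round up → 9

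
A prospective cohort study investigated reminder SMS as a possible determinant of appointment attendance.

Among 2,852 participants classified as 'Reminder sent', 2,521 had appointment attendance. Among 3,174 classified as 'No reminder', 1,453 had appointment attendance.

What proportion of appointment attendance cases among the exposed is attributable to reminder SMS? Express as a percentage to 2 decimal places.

From the description: a = 2521, b = 331, c = 1453, d = 1721.
Risk in exposed = 2521/2852 = 0.88394; risk in unexposed = 1453/3174 = 0.45778.
RR = 0.88394/0.45778 = 1.93092
AR% = (RR − 1)/RR × 100 = (1.93092 − 1)/1.93092 × 100 = 48.2113%

48.21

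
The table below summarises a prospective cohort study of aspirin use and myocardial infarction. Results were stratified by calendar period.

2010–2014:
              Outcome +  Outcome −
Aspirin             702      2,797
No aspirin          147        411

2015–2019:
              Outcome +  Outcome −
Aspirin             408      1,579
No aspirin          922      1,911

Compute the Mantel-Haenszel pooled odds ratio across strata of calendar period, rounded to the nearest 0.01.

OR_MH = Σ(aᵢdᵢ/nᵢ) / Σ(bᵢcᵢ/nᵢ), where nᵢ is the stratum total.
Stratum 1 (2010–2014): n = 4057; a·d/n = 702·411/4057 = 71.1171; b·c/n = 2797·147/4057 = 101.3456
Stratum 2 (2015–2019): n = 4820; a·d/n = 408·1911/4820 = 161.7610; b·c/n = 1579·922/4820 = 302.0411
OR_MH = (71.1171 + 161.7610) / (101.3456 + 302.0411) = 232.8781 / 403.3867 = 0.57731

0.58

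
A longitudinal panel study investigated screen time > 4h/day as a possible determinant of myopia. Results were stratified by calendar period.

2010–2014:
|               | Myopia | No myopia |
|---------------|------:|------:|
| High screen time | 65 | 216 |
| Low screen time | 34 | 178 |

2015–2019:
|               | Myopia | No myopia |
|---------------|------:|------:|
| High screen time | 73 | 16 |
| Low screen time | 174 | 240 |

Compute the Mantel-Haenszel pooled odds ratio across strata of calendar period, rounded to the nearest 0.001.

OR_MH = Σ(aᵢdᵢ/nᵢ) / Σ(bᵢcᵢ/nᵢ), where nᵢ is the stratum total.
Stratum 1 (2010–2014): n = 493; a·d/n = 65·178/493 = 23.4686; b·c/n = 216·34/493 = 14.8966
Stratum 2 (2015–2019): n = 503; a·d/n = 73·240/503 = 34.8310; b·c/n = 16·174/503 = 5.5348
OR_MH = (23.4686 + 34.8310) / (14.8966 + 5.5348) = 58.2996 / 20.4313 = 2.85344

2.853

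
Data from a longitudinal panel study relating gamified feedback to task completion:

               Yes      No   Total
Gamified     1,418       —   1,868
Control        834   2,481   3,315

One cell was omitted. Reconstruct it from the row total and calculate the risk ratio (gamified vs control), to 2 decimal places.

The missing cell is in the exposed row: 1868 − 1418 = 450.
So a = 1418, b = 450, c = 834, d = 2481.
RR = [a/(a+b)] / [c/(c+d)] = (1418/1868) / (834/3315) = 0.75910/0.25158 = 3.01729

3.02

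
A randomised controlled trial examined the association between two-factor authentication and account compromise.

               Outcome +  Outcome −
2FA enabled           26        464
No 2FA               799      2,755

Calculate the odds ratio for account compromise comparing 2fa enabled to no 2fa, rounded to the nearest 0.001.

Cells: a = 26, b = 464, c = 799, d = 2755.
OR = (a·d)/(b·c) = (26 × 2755) / (464 × 799) = 71630 / 370736 = 0.19321
Exposure is associated with lower odds of account compromise (OR = 0.19 < 1).

0.193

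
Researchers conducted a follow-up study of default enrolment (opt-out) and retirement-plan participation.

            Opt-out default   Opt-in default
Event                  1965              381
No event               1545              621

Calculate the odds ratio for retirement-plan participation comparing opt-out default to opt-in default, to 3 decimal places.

2.073

Reading the table with exposure as columns: a = 1965 (Opt-out default, case), b = 1545 (Opt-out default, non-case), c = 381 (Opt-in default, case), d = 621.
OR = (a·d)/(b·c) = (1965 × 621) / (1545 × 381) = 1220265 / 588645 = 2.07301
The odds of retirement-plan participation are about 2.07 times as high in the opt-out default group.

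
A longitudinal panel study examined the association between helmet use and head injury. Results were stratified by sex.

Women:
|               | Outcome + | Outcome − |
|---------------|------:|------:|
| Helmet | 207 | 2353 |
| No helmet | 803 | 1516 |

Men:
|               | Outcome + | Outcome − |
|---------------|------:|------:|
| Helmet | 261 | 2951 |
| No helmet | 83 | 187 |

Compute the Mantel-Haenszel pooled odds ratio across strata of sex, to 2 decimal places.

OR_MH = Σ(aᵢdᵢ/nᵢ) / Σ(bᵢcᵢ/nᵢ), where nᵢ is the stratum total.
Stratum 1 (Women): n = 4879; a·d/n = 207·1516/4879 = 64.3189; b·c/n = 2353·803/4879 = 387.2636
Stratum 2 (Men): n = 3482; a·d/n = 261·187/3482 = 14.0169; b·c/n = 2951·83/3482 = 70.3426
OR_MH = (64.3189 + 14.0169) / (387.2636 + 70.3426) = 78.3359 / 457.6062 = 0.17119

0.17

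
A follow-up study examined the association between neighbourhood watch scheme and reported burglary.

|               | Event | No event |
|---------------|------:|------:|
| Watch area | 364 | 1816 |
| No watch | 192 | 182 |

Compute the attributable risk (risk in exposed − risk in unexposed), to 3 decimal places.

-0.346

Cells: a = 364, b = 1816, c = 192, d = 182.
Risk in exposed = 364/2180 = 0.166972; risk in unexposed = 192/374 = 0.513369.
Risk difference = 0.166972 − 0.513369 = -0.346397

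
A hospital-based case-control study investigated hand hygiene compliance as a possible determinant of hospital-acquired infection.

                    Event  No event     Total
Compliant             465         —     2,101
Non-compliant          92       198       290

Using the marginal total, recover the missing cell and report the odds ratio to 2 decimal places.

The missing cell is in the exposed row: 2101 − 465 = 1636.
So a = 465, b = 1636, c = 92, d = 198.
OR = (a·d)/(b·c) = (465 × 198) / (1636 × 92) = 92070 / 150512 = 0.61171

0.61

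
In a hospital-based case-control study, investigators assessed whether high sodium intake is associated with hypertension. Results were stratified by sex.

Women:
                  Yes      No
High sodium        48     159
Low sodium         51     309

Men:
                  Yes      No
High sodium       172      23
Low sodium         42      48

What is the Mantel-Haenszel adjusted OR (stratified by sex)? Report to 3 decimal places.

3.116

OR_MH = Σ(aᵢdᵢ/nᵢ) / Σ(bᵢcᵢ/nᵢ), where nᵢ is the stratum total.
Stratum 1 (Women): n = 567; a·d/n = 48·309/567 = 26.1587; b·c/n = 159·51/567 = 14.3016
Stratum 2 (Men): n = 285; a·d/n = 172·48/285 = 28.9684; b·c/n = 23·42/285 = 3.3895
OR_MH = (26.1587 + 28.9684) / (14.3016 + 3.3895) = 55.1272 / 17.6911 = 3.11610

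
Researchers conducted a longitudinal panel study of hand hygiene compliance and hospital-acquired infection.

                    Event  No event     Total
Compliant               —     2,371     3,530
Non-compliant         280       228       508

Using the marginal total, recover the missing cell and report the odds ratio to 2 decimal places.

0.40

The missing cell is in the exposed row: 3530 − 2371 = 1159.
So a = 1159, b = 2371, c = 280, d = 228.
OR = (a·d)/(b·c) = (1159 × 228) / (2371 × 280) = 264252 / 663880 = 0.39804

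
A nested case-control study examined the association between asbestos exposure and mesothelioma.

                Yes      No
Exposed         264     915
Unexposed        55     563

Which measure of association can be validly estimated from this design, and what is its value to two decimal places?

Cells: a = 264, b = 915, c = 55, d = 563.
This is a nested case-control study: participants were sampled on outcome status, so risks in the source population cannot be estimated directly — relative risk is not valid here. The odds ratio is the appropriate measure.
OR = (a·d)/(b·c) = (264 × 563) / (915 × 55) = 148632 / 50325 = 2.95344

2.95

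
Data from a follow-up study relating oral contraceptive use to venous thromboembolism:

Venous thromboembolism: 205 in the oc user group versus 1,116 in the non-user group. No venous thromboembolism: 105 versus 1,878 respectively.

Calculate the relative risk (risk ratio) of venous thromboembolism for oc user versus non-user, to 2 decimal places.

1.77

From the description: a = 205, b = 105, c = 1116, d = 1878.
Risk in exposed = 205/310 = 0.66129; risk in unexposed = 1116/2994 = 0.37275.
RR = 0.66129 / 0.37275 = 1.77411
The risk among the exposed is 1.77 times that among the unexposed.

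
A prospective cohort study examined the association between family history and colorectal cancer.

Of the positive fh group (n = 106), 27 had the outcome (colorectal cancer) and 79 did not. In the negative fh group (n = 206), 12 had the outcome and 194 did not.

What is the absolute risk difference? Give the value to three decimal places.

From the description: a = 27, b = 79, c = 12, d = 194.
Risk in exposed = 27/106 = 0.254717; risk in unexposed = 12/206 = 0.058252.
Risk difference = 0.254717 − 0.058252 = 0.196465

0.196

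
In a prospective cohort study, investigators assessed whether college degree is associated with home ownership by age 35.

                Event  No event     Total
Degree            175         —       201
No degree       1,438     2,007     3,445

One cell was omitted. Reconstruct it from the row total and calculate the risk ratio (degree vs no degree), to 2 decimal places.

2.09

The missing cell is in the exposed row: 201 − 175 = 26.
So a = 175, b = 26, c = 1438, d = 2007.
RR = [a/(a+b)] / [c/(c+d)] = (175/201) / (1438/3445) = 0.87065/0.41742 = 2.08580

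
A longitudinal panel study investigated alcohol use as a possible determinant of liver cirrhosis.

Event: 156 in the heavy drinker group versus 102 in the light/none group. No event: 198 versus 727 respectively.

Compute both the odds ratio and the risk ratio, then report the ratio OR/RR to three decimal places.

From the description: a = 156, b = 198, c = 102, d = 727.
OR = (156·727)/(198·102) = 113412/20196 = 5.61557
Risk in exposed = 156/354 = 0.44068; risk in unexposed = 102/829 = 0.12304; RR = 3.58159
OR/RR = 5.61557 / 3.58159 = 1.56790
The outcome is not rare, so the OR lies further from 1 than the RR.

1.568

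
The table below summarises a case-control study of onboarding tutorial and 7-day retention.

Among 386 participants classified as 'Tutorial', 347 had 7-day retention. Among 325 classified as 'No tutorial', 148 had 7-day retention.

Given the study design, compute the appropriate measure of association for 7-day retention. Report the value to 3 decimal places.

From the description: a = 347, b = 39, c = 148, d = 177.
This is a case-control study: participants were sampled on outcome status, so risks in the source population cannot be estimated directly — relative risk is not valid here. The odds ratio is the appropriate measure.
OR = (a·d)/(b·c) = (347 × 177) / (39 × 148) = 61419 / 5772 = 10.64085

10.641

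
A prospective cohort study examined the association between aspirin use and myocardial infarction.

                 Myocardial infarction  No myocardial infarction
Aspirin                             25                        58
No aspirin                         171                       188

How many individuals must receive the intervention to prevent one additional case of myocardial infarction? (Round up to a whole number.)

6

Risk in treated group = 25/83 = 0.30120; risk in control = 171/359 = 0.47632.
Absolute risk reduction = 0.47632 − 0.30120 = 0.17512
NNT = 1 / ARR = 1 / 0.17512 = 5.710 → round up → 6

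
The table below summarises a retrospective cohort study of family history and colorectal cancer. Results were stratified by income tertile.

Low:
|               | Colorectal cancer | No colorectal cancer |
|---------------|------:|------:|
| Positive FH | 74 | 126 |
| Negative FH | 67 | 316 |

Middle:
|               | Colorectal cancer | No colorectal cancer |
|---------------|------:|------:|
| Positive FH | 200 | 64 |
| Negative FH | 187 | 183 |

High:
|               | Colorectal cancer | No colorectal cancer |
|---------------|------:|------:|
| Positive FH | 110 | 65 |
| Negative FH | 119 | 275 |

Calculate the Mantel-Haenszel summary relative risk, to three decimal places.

1.757

RR_MH = Σ(aᵢ·n₀ᵢ/nᵢ) / Σ(cᵢ·n₁ᵢ/nᵢ), with n₁ᵢ = aᵢ+bᵢ (exposed), n₀ᵢ = cᵢ+dᵢ (unexposed), nᵢ = n₁ᵢ+n₀ᵢ.
Stratum 1 (Low): n₁ = 200, n₀ = 383, n = 583; a·n₀/n = 74·383/583 = 48.6141; c·n₁/n = 67·200/583 = 22.9846
Stratum 2 (Middle): n₁ = 264, n₀ = 370, n = 634; a·n₀/n = 200·370/634 = 116.7192; c·n₁/n = 187·264/634 = 77.8675
Stratum 3 (High): n₁ = 175, n₀ = 394, n = 569; a·n₀/n = 110·394/569 = 76.1687; c·n₁/n = 119·175/569 = 36.5993
RR_MH = (48.6141 + 116.7192 + 76.1687) / (22.9846 + 77.8675 + 36.5993) = 241.5020 / 137.4514 = 1.75700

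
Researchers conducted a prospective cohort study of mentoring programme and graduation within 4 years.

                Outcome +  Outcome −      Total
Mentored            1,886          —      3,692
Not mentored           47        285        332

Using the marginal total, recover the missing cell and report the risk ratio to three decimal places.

The missing cell is in the exposed row: 3692 − 1886 = 1806.
So a = 1886, b = 1806, c = 47, d = 285.
RR = [a/(a+b)] / [c/(c+d)] = (1886/3692) / (47/332) = 0.51083/0.14157 = 3.60845

3.608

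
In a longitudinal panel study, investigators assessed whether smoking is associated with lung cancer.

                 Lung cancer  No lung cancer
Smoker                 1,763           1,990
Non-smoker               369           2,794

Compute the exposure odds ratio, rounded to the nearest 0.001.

Cells: a = 1763, b = 1990, c = 369, d = 2794.
OR = (a·d)/(b·c) = (1763 × 2794) / (1990 × 369) = 4925822 / 734310 = 6.70810
The odds of lung cancer are about 6.71 times as high in the smoker group.

6.708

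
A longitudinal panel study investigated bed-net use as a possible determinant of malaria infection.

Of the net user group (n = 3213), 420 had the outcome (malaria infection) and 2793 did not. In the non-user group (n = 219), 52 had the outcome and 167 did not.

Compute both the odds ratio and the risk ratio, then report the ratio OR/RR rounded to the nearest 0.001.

From the description: a = 420, b = 2793, c = 52, d = 167.
OR = (420·167)/(2793·52) = 70140/145236 = 0.48294
Risk in exposed = 420/3213 = 0.13072; risk in unexposed = 52/219 = 0.23744; RR = 0.55053
OR/RR = 0.48294 / 0.55053 = 0.87723
The outcome is not rare, so the OR lies further from 1 than the RR.

0.877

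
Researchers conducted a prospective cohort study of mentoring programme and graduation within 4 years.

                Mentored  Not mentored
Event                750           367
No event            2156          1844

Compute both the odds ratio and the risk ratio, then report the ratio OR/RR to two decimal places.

Reading the table with exposure as columns: a = 750 (Mentored, case), b = 2156 (Mentored, non-case), c = 367 (Not mentored, case), d = 1844.
OR = (750·1844)/(2156·367) = 1383000/791252 = 1.74786
Risk in exposed = 750/2906 = 0.25809; risk in unexposed = 367/2211 = 0.16599; RR = 1.55485
OR/RR = 1.74786 / 1.55485 = 1.12414
The outcome is not rare, so the OR lies further from 1 than the RR.

1.12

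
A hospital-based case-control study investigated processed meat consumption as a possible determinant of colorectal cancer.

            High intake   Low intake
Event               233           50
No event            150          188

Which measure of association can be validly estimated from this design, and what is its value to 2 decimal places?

Reading the table with exposure as columns: a = 233 (High intake, case), b = 150 (High intake, non-case), c = 50 (Low intake, case), d = 188.
This is a hospital-based case-control study: participants were sampled on outcome status, so risks in the source population cannot be estimated directly — relative risk is not valid here. The odds ratio is the appropriate measure.
OR = (a·d)/(b·c) = (233 × 188) / (150 × 50) = 43804 / 7500 = 5.84053

5.84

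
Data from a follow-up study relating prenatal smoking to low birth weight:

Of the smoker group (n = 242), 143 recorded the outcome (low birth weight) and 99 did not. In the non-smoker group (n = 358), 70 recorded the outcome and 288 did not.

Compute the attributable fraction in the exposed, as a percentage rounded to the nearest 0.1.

66.9

From the description: a = 143, b = 99, c = 70, d = 288.
Risk in exposed = 143/242 = 0.59091; risk in unexposed = 70/358 = 0.19553.
RR = 0.59091/0.19553 = 3.02208
AR% = (RR − 1)/RR × 100 = (3.02208 − 1)/3.02208 × 100 = 66.9102%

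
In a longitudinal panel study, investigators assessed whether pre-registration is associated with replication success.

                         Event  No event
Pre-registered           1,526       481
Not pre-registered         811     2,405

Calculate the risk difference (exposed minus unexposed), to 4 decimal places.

0.5082

Cells: a = 1526, b = 481, c = 811, d = 2405.
Risk in exposed = 1526/2007 = 0.760339; risk in unexposed = 811/3216 = 0.252177.
Risk difference = 0.760339 − 0.252177 = 0.508162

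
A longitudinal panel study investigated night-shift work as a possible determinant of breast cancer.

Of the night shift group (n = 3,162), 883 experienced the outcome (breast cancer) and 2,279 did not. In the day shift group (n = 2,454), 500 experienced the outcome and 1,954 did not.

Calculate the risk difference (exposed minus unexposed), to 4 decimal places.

0.0755

From the description: a = 883, b = 2279, c = 500, d = 1954.
Risk in exposed = 883/3162 = 0.279254; risk in unexposed = 500/2454 = 0.203749.
Risk difference = 0.279254 − 0.203749 = 0.075505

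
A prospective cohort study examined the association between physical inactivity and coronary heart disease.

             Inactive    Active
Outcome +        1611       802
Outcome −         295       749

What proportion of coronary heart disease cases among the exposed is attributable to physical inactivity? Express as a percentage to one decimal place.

Reading the table with exposure as columns: a = 1611 (Inactive, case), b = 295 (Inactive, non-case), c = 802 (Active, case), d = 749.
Risk in exposed = 1611/1906 = 0.84523; risk in unexposed = 802/1551 = 0.51709.
RR = 0.84523/0.51709 = 1.63459
AR% = (RR − 1)/RR × 100 = (1.63459 − 1)/1.63459 × 100 = 38.8228%

38.8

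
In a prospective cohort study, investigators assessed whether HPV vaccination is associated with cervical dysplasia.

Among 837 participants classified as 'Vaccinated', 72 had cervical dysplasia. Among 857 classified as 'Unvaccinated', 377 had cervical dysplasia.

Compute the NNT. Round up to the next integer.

Risk in treated group = 72/837 = 0.08602; risk in control = 377/857 = 0.43991.
Absolute risk reduction = 0.43991 − 0.08602 = 0.35389
NNT = 1 / ARR = 1 / 0.35389 = 2.826 → round up → 3

3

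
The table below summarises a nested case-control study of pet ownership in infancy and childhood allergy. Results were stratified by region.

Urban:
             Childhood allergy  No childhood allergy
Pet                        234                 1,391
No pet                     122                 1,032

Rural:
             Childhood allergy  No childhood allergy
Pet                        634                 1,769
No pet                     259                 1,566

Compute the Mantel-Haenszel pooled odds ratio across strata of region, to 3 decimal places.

1.899

OR_MH = Σ(aᵢdᵢ/nᵢ) / Σ(bᵢcᵢ/nᵢ), where nᵢ is the stratum total.
Stratum 1 (Urban): n = 2779; a·d/n = 234·1032/2779 = 86.8974; b·c/n = 1391·122/2779 = 61.0659
Stratum 2 (Rural): n = 4228; a·d/n = 634·1566/4228 = 234.8259; b·c/n = 1769·259/4228 = 108.3659
OR_MH = (86.8974 + 234.8259) / (61.0659 + 108.3659) = 321.7234 / 169.4317 = 1.89884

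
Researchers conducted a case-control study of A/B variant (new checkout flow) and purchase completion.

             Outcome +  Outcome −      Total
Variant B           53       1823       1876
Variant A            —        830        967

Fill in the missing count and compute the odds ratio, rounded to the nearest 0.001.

0.176

The missing cell is in the unexposed row: 967 − 830 = 137.
So a = 53, b = 1823, c = 137, d = 830.
OR = (a·d)/(b·c) = (53 × 830) / (1823 × 137) = 43990 / 249751 = 0.17614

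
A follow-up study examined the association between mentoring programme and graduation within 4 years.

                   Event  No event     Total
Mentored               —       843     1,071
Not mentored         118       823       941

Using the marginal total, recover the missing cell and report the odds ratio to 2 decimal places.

The missing cell is in the exposed row: 1071 − 843 = 228.
So a = 228, b = 843, c = 118, d = 823.
OR = (a·d)/(b·c) = (228 × 823) / (843 × 118) = 187644 / 99474 = 1.88636

1.89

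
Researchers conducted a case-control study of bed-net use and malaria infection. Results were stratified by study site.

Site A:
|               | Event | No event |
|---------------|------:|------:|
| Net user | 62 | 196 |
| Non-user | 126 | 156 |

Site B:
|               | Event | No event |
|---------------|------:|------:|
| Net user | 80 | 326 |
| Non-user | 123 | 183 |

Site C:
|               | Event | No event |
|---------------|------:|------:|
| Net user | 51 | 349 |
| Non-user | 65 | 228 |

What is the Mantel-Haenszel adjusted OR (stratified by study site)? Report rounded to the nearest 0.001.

OR_MH = Σ(aᵢdᵢ/nᵢ) / Σ(bᵢcᵢ/nᵢ), where nᵢ is the stratum total.
Stratum 1 (Site A): n = 540; a·d/n = 62·156/540 = 17.9111; b·c/n = 196·126/540 = 45.7333
Stratum 2 (Site B): n = 712; a·d/n = 80·183/712 = 20.5618; b·c/n = 326·123/712 = 56.3174
Stratum 3 (Site C): n = 693; a·d/n = 51·228/693 = 16.7792; b·c/n = 349·65/693 = 32.7345
OR_MH = (17.9111 + 20.5618 + 16.7792) / (45.7333 + 56.3174 + 32.7345) = 55.2521 / 134.7852 = 0.40993

0.410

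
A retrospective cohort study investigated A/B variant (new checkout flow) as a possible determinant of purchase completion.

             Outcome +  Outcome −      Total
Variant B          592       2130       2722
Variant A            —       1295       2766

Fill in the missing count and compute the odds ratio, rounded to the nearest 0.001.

The missing cell is in the unexposed row: 2766 − 1295 = 1471.
So a = 592, b = 2130, c = 1471, d = 1295.
OR = (a·d)/(b·c) = (592 × 1295) / (2130 × 1471) = 766640 / 3133230 = 0.24468

0.245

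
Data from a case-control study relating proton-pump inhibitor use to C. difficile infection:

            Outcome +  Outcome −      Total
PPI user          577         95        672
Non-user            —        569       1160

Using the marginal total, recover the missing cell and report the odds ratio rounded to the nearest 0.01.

5.85

The missing cell is in the unexposed row: 1160 − 569 = 591.
So a = 577, b = 95, c = 591, d = 569.
OR = (a·d)/(b·c) = (577 × 569) / (95 × 591) = 328313 / 56145 = 5.84759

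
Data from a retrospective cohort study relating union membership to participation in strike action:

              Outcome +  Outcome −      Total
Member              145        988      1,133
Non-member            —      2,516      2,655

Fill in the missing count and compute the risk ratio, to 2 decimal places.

2.44

The missing cell is in the unexposed row: 2655 − 2516 = 139.
So a = 145, b = 988, c = 139, d = 2516.
RR = [a/(a+b)] / [c/(c+d)] = (145/1133) / (139/2655) = 0.12798/0.05235 = 2.44449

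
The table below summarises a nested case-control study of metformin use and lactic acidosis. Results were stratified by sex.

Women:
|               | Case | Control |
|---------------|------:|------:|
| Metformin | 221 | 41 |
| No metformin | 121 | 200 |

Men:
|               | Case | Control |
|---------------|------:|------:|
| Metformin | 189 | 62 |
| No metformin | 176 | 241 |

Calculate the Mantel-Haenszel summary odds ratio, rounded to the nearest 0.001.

OR_MH = Σ(aᵢdᵢ/nᵢ) / Σ(bᵢcᵢ/nᵢ), where nᵢ is the stratum total.
Stratum 1 (Women): n = 583; a·d/n = 221·200/583 = 75.8148; b·c/n = 41·121/583 = 8.5094
Stratum 2 (Men): n = 668; a·d/n = 189·241/668 = 68.1871; b·c/n = 62·176/668 = 16.3353
OR_MH = (75.8148 + 68.1871) / (8.5094 + 16.3353) = 144.0019 / 24.8448 = 5.79607

5.796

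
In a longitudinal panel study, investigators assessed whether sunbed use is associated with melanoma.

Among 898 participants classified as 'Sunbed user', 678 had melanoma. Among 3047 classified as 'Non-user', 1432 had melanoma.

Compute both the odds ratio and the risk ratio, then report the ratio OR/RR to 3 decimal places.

2.163

From the description: a = 678, b = 220, c = 1432, d = 1615.
OR = (678·1615)/(220·1432) = 1094970/315040 = 3.47565
Risk in exposed = 678/898 = 0.75501; risk in unexposed = 1432/3047 = 0.46997; RR = 1.60651
OR/RR = 3.47565 / 1.60651 = 2.16348
The outcome is not rare, so the OR lies further from 1 than the RR.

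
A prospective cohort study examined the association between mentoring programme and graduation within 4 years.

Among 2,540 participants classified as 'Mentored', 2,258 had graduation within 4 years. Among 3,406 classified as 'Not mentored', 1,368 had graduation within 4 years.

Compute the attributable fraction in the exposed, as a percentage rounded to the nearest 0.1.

From the description: a = 2258, b = 282, c = 1368, d = 2038.
Risk in exposed = 2258/2540 = 0.88898; risk in unexposed = 1368/3406 = 0.40164.
RR = 0.88898/0.40164 = 2.21334
AR% = (RR − 1)/RR × 100 = (2.21334 − 1)/2.21334 × 100 = 54.8195%

54.8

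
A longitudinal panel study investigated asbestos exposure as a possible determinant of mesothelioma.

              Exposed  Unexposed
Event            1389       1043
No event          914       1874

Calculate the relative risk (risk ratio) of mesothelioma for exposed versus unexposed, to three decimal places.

1.687

Reading the table with exposure as columns: a = 1389 (Exposed, case), b = 914 (Exposed, non-case), c = 1043 (Unexposed, case), d = 1874.
Risk in exposed = 1389/2303 = 0.60313; risk in unexposed = 1043/2917 = 0.35756.
RR = 0.60313 / 0.35756 = 1.68679
The risk among the exposed is 1.69 times that among the unexposed.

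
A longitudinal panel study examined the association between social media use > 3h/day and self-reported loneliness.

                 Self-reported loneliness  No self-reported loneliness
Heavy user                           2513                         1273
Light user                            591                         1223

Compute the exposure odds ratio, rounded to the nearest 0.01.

4.09

Cells: a = 2513, b = 1273, c = 591, d = 1223.
OR = (a·d)/(b·c) = (2513 × 1223) / (1273 × 591) = 3073399 / 752343 = 4.08510
The odds of self-reported loneliness are about 4.09 times as high in the heavy user group.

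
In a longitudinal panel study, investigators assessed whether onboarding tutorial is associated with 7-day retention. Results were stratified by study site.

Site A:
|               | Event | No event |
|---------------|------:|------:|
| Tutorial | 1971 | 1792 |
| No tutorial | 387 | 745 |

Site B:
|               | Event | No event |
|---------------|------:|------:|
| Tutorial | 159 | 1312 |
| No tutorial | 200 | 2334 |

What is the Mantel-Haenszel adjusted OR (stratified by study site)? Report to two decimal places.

1.90

OR_MH = Σ(aᵢdᵢ/nᵢ) / Σ(bᵢcᵢ/nᵢ), where nᵢ is the stratum total.
Stratum 1 (Site A): n = 4895; a·d/n = 1971·745/4895 = 299.9785; b·c/n = 1792·387/4895 = 141.6760
Stratum 2 (Site B): n = 4005; a·d/n = 159·2334/4005 = 92.6607; b·c/n = 1312·200/4005 = 65.5181
OR_MH = (299.9785 + 92.6607) / (141.6760 + 65.5181) = 392.6392 / 207.1941 = 1.89503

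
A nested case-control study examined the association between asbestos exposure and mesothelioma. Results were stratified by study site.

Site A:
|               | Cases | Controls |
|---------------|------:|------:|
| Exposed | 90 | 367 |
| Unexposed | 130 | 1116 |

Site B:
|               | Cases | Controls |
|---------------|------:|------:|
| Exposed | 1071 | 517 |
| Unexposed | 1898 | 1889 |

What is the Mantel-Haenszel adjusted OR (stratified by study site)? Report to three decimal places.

OR_MH = Σ(aᵢdᵢ/nᵢ) / Σ(bᵢcᵢ/nᵢ), where nᵢ is the stratum total.
Stratum 1 (Site A): n = 1703; a·d/n = 90·1116/1703 = 58.9783; b·c/n = 367·130/1703 = 28.0153
Stratum 2 (Site B): n = 5375; a·d/n = 1071·1889/5375 = 376.3942; b·c/n = 517·1898/5375 = 182.5611
OR_MH = (58.9783 + 376.3942) / (28.0153 + 182.5611) = 435.3725 / 210.5764 = 2.06753

2.068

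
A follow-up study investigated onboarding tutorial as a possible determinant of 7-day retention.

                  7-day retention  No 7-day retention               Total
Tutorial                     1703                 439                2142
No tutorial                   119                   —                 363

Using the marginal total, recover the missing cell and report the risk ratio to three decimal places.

2.425

The missing cell is in the unexposed row: 363 − 119 = 244.
So a = 1703, b = 439, c = 119, d = 244.
RR = [a/(a+b)] / [c/(c+d)] = (1703/2142) / (119/363) = 0.79505/0.32782 = 2.42524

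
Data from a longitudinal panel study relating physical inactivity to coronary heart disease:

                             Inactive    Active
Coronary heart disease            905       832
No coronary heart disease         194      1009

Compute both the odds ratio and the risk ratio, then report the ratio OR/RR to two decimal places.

3.10

Reading the table with exposure as columns: a = 905 (Inactive, case), b = 194 (Inactive, non-case), c = 832 (Active, case), d = 1009.
OR = (905·1009)/(194·832) = 913145/161408 = 5.65737
Risk in exposed = 905/1099 = 0.82348; risk in unexposed = 832/1841 = 0.45193; RR = 1.82214
OR/RR = 5.65737 / 1.82214 = 3.10480
The outcome is not rare, so the OR lies further from 1 than the RR.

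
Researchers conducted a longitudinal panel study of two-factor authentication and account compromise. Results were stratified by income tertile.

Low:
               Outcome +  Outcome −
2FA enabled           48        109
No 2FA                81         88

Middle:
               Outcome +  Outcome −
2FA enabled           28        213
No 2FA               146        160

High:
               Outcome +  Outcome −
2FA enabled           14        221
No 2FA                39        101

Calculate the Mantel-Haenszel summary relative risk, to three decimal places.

0.358

RR_MH = Σ(aᵢ·n₀ᵢ/nᵢ) / Σ(cᵢ·n₁ᵢ/nᵢ), with n₁ᵢ = aᵢ+bᵢ (exposed), n₀ᵢ = cᵢ+dᵢ (unexposed), nᵢ = n₁ᵢ+n₀ᵢ.
Stratum 1 (Low): n₁ = 157, n₀ = 169, n = 326; a·n₀/n = 48·169/326 = 24.8834; c·n₁/n = 81·157/326 = 39.0092
Stratum 2 (Middle): n₁ = 241, n₀ = 306, n = 547; a·n₀/n = 28·306/547 = 15.6636; c·n₁/n = 146·241/547 = 64.3254
Stratum 3 (High): n₁ = 235, n₀ = 140, n = 375; a·n₀/n = 14·140/375 = 5.2267; c·n₁/n = 39·235/375 = 24.4400
RR_MH = (24.8834 + 15.6636 + 5.2267) / (39.0092 + 64.3254 + 24.4400) = 45.7737 / 127.7746 = 0.35824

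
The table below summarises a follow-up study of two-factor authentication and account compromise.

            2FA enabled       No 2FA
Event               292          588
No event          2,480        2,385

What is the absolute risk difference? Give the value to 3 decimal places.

Reading the table with exposure as columns: a = 292 (2FA enabled, case), b = 2480 (2FA enabled, non-case), c = 588 (No 2FA, case), d = 2385.
Risk in exposed = 292/2772 = 0.105339; risk in unexposed = 588/2973 = 0.197780.
Risk difference = 0.105339 − 0.197780 = -0.092441

-0.092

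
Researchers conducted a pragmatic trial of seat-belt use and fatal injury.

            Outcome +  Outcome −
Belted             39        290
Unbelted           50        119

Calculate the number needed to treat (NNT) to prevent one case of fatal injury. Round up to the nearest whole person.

Risk in treated group = 39/329 = 0.11854; risk in control = 50/169 = 0.29586.
Absolute risk reduction = 0.29586 − 0.11854 = 0.17732
NNT = 1 / ARR = 1 / 0.17732 = 5.640 → round up → 6

6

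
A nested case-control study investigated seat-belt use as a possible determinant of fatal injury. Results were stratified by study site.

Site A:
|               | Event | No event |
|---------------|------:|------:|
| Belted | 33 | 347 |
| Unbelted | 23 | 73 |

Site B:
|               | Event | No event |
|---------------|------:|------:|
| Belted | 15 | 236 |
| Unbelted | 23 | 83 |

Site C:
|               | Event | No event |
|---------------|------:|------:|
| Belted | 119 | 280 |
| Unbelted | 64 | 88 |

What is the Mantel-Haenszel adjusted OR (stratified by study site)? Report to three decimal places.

OR_MH = Σ(aᵢdᵢ/nᵢ) / Σ(bᵢcᵢ/nᵢ), where nᵢ is the stratum total.
Stratum 1 (Site A): n = 476; a·d/n = 33·73/476 = 5.0609; b·c/n = 347·23/476 = 16.7668
Stratum 2 (Site B): n = 357; a·d/n = 15·83/357 = 3.4874; b·c/n = 236·23/357 = 15.2045
Stratum 3 (Site C): n = 551; a·d/n = 119·88/551 = 19.0054; b·c/n = 280·64/551 = 32.5227
OR_MH = (5.0609 + 3.4874 + 19.0054) / (16.7668 + 15.2045 + 32.5227) = 27.5538 / 64.4940 = 0.42723

0.427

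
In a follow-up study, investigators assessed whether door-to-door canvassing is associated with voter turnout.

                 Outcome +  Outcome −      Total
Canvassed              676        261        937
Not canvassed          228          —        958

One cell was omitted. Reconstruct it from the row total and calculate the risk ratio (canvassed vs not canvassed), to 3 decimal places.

The missing cell is in the unexposed row: 958 − 228 = 730.
So a = 676, b = 261, c = 228, d = 730.
RR = [a/(a+b)] / [c/(c+d)] = (676/937) / (228/958) = 0.72145/0.23800 = 3.03136

3.031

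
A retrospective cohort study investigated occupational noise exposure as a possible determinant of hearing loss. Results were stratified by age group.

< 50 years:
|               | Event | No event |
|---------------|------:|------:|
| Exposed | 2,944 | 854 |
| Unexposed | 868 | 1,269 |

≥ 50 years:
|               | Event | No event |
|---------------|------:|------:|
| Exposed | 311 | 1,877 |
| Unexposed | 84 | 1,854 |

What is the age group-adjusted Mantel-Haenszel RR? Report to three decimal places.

RR_MH = Σ(aᵢ·n₀ᵢ/nᵢ) / Σ(cᵢ·n₁ᵢ/nᵢ), with n₁ᵢ = aᵢ+bᵢ (exposed), n₀ᵢ = cᵢ+dᵢ (unexposed), nᵢ = n₁ᵢ+n₀ᵢ.
Stratum 1 (< 50 years): n₁ = 3798, n₀ = 2137, n = 5935; a·n₀/n = 2944·2137/5935 = 1060.0384; c·n₁/n = 868·3798/5935 = 555.4615
Stratum 2 (≥ 50 years): n₁ = 2188, n₀ = 1938, n = 4126; a·n₀/n = 311·1938/4126 = 146.0780; c·n₁/n = 84·2188/4126 = 44.5448
RR_MH = (1060.0384 + 146.0780) / (555.4615 + 44.5448) = 1206.1165 / 600.0063 = 2.01017

2.010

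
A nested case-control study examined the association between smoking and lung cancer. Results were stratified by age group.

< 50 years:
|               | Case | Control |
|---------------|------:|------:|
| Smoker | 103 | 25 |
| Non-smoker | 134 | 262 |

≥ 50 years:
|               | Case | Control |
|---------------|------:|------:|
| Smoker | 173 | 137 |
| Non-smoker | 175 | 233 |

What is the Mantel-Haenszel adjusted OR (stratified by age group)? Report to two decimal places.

2.71

OR_MH = Σ(aᵢdᵢ/nᵢ) / Σ(bᵢcᵢ/nᵢ), where nᵢ is the stratum total.
Stratum 1 (< 50 years): n = 524; a·d/n = 103·262/524 = 51.5000; b·c/n = 25·134/524 = 6.3931
Stratum 2 (≥ 50 years): n = 718; a·d/n = 173·233/718 = 56.1407; b·c/n = 137·175/718 = 33.3914
OR_MH = (51.5000 + 56.1407) / (6.3931 + 33.3914) = 107.6407 / 39.7845 = 2.70559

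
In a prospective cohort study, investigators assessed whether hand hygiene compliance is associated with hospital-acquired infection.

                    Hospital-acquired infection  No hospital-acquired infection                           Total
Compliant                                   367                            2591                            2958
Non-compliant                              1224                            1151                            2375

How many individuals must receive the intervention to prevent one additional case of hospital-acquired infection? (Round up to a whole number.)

Risk in treated group = 367/2958 = 0.12407; risk in control = 1224/2375 = 0.51537.
Absolute risk reduction = 0.51537 − 0.12407 = 0.39130
NNT = 1 / ARR = 1 / 0.39130 = 2.556 → round up → 3

3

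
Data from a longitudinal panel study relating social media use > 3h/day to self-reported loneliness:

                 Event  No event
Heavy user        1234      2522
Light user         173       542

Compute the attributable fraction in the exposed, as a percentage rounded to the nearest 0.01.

Cells: a = 1234, b = 2522, c = 173, d = 542.
Risk in exposed = 1234/3756 = 0.32854; risk in unexposed = 173/715 = 0.24196.
RR = 0.32854/0.24196 = 1.35784
AR% = (RR − 1)/RR × 100 = (1.35784 − 1)/1.35784 × 100 = 26.3538%

26.35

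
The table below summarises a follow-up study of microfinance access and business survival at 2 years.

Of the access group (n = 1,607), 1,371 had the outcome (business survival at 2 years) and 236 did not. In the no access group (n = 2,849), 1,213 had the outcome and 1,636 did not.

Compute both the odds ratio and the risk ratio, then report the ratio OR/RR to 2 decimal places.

3.91

From the description: a = 1371, b = 236, c = 1213, d = 1636.
OR = (1371·1636)/(236·1213) = 2242956/286268 = 7.83516
Risk in exposed = 1371/1607 = 0.85314; risk in unexposed = 1213/2849 = 0.42576; RR = 2.00379
OR/RR = 7.83516 / 2.00379 = 3.91016
The outcome is not rare, so the OR lies further from 1 than the RR.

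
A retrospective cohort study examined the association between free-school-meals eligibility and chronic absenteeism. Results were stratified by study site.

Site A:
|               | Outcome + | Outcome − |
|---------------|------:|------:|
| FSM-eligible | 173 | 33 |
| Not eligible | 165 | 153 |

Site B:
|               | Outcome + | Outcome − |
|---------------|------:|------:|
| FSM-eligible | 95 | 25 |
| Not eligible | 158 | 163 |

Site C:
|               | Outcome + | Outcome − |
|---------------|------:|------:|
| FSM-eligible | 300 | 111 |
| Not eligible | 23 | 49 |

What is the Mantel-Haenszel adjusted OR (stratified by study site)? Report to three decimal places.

4.711

OR_MH = Σ(aᵢdᵢ/nᵢ) / Σ(bᵢcᵢ/nᵢ), where nᵢ is the stratum total.
Stratum 1 (Site A): n = 524; a·d/n = 173·153/524 = 50.5134; b·c/n = 33·165/524 = 10.3912
Stratum 2 (Site B): n = 441; a·d/n = 95·163/441 = 35.1134; b·c/n = 25·158/441 = 8.9569
Stratum 3 (Site C): n = 483; a·d/n = 300·49/483 = 30.4348; b·c/n = 111·23/483 = 5.2857
OR_MH = (50.5134 + 35.1134 + 30.4348) / (10.3912 + 8.9569 + 5.2857) = 116.0615 / 24.6339 = 4.71146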